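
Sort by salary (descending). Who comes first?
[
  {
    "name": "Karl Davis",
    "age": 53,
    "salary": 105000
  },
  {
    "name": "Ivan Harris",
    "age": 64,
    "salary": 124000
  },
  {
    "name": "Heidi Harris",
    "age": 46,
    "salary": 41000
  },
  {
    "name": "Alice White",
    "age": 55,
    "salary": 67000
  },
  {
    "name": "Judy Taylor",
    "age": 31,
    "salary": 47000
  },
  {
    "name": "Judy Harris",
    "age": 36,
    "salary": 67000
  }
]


Sort by: salary (descending)

Sorted order:
  1. Ivan Harris (salary = 124000)
  2. Karl Davis (salary = 105000)
  3. Alice White (salary = 67000)
  4. Judy Harris (salary = 67000)
  5. Judy Taylor (salary = 47000)
  6. Heidi Harris (salary = 41000)

First: Ivan Harris

Ivan Harris


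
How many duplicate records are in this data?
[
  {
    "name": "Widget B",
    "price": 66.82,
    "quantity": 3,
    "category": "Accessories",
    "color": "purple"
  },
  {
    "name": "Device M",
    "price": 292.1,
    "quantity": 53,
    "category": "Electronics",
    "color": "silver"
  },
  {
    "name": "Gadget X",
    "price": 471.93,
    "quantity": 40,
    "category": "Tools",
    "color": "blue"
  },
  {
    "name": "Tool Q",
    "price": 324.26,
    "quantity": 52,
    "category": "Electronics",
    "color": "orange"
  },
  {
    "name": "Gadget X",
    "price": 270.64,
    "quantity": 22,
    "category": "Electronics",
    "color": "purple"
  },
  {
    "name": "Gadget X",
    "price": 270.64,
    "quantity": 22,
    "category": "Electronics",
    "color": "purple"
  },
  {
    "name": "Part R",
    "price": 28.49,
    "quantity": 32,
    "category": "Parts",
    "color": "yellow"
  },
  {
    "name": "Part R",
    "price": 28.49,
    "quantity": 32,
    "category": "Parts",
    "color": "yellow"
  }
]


Checking 8 records for duplicates:

  Row 1: Widget B ($66.82, qty 3)
  Row 2: Device M ($292.1, qty 53)
  Row 3: Gadget X ($471.93, qty 40)
  Row 4: Tool Q ($324.26, qty 52)
  Row 5: Gadget X ($270.64, qty 22)
  Row 6: Gadget X ($270.64, qty 22) <-- DUPLICATE
  Row 7: Part R ($28.49, qty 32)
  Row 8: Part R ($28.49, qty 32) <-- DUPLICATE

Duplicates found: 2
Unique records: 6

2 duplicates, 6 unique


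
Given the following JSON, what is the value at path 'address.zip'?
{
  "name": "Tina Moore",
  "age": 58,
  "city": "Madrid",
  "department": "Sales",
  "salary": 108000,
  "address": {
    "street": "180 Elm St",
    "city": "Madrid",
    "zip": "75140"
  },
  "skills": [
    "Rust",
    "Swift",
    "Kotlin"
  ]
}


Query: address.zip
Path: address -> zip
Value: 75140

75140


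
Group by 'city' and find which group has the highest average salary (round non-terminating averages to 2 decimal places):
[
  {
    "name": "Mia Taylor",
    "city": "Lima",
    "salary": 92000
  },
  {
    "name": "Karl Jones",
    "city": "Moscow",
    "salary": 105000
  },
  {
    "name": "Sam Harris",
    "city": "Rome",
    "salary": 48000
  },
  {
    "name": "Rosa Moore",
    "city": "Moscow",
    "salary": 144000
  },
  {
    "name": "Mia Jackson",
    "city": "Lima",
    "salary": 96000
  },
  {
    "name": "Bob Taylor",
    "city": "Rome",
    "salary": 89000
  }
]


Group by: city

Groups:
  Lima: 2 people, avg salary = 188000/2 = $94000
  Moscow: 2 people, avg salary = 249000/2 = $124500
  Rome: 2 people, avg salary = 137000/2 = $68500

Highest average salary: Moscow ($124500)

Moscow ($124500)


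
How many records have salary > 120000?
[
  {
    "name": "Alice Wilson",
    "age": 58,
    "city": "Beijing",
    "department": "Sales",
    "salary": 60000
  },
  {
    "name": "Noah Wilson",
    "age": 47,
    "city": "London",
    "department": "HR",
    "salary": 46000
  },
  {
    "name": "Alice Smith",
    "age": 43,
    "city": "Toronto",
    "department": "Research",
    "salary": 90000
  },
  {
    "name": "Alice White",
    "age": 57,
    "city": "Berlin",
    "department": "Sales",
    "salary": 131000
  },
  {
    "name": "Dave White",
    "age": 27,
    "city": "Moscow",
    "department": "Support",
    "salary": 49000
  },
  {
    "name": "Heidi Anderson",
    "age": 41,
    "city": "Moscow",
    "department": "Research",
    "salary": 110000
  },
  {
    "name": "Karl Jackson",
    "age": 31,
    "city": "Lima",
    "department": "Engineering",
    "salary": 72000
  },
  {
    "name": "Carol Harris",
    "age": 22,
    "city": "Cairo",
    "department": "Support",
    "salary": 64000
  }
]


Data: 8 records
Condition: salary > 120000

Checking each record:
  Alice Wilson: 60000
  Noah Wilson: 46000
  Alice Smith: 90000
  Alice White: 131000 MATCH
  Dave White: 49000
  Heidi Anderson: 110000
  Karl Jackson: 72000
  Carol Harris: 64000

Count: 1

1


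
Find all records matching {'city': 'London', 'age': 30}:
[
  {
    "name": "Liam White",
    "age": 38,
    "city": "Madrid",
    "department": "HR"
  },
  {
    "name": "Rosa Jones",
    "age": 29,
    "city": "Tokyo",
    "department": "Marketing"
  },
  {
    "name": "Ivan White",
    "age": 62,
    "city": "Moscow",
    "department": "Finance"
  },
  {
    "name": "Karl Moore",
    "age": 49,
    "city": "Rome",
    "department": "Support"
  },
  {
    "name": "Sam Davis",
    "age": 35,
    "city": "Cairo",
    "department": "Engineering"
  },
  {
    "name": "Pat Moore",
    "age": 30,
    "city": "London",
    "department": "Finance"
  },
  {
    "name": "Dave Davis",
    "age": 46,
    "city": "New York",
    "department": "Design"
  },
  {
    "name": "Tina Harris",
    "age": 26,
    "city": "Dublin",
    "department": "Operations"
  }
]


Search criteria: {'city': 'London', 'age': 30}

Checking 8 records:
  Liam White: {city: Madrid, age: 38}
  Rosa Jones: {city: Tokyo, age: 29}
  Ivan White: {city: Moscow, age: 62}
  Karl Moore: {city: Rome, age: 49}
  Sam Davis: {city: Cairo, age: 35}
  Pat Moore: {city: London, age: 30} <-- MATCH
  Dave Davis: {city: New York, age: 46}
  Tina Harris: {city: Dublin, age: 26}

Matches: ["Pat Moore"]

["Pat Moore"]


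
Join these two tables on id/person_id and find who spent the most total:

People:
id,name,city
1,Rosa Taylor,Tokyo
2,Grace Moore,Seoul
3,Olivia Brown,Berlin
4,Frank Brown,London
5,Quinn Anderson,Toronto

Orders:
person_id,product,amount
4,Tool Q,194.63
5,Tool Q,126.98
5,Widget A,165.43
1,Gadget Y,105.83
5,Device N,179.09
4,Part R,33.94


Join on: people.id = orders.person_id

Joined rows:
  Frank Brown (London) bought Tool Q for $194.63
  Quinn Anderson (Toronto) bought Tool Q for $126.98
  Quinn Anderson (Toronto) bought Widget A for $165.43
  Rosa Taylor (Tokyo) bought Gadget Y for $105.83
  Quinn Anderson (Toronto) bought Device N for $179.09
  Frank Brown (London) bought Part R for $33.94

Total per person:
  Quinn Anderson: $471.50
  Frank Brown: $228.57
  Rosa Taylor: $105.83

Top spender: Quinn Anderson ($471.50)

Quinn Anderson ($471.50)


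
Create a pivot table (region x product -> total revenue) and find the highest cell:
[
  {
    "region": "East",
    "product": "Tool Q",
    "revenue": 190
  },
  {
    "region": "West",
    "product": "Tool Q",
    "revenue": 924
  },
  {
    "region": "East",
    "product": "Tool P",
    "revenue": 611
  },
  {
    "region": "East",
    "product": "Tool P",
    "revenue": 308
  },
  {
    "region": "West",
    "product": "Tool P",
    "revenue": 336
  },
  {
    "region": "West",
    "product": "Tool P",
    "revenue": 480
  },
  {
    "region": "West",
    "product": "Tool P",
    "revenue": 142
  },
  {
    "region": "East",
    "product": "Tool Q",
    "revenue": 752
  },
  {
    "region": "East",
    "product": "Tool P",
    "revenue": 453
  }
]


Pivot: region (rows) x product (columns) -> total revenue

     Tool P        Tool Q      
East          1372           942  
West           958           924  

Highest: East / Tool P = $1372

East / Tool P = $1372


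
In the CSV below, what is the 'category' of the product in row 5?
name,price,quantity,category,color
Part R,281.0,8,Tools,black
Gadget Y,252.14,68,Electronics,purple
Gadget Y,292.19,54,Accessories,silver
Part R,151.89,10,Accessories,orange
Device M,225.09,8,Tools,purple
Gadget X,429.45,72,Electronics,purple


Query: Row 5 ('Device M'), column 'category'
Value: Tools

Tools


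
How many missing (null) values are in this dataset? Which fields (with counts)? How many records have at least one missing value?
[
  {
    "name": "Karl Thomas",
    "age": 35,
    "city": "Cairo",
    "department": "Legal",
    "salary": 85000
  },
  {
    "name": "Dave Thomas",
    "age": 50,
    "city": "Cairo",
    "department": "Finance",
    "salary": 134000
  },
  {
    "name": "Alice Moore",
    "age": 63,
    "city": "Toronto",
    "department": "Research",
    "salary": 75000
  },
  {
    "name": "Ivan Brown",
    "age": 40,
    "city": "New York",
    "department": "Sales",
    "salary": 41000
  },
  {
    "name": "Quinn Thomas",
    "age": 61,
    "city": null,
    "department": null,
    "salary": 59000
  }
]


Checking for missing (null) values in 5 records:

  Karl Thomas: complete
  Dave Thomas: complete
  Alice Moore: complete
  Ivan Brown: complete
  Quinn Thomas: city, department

Per field:
  name: 0 missing
  age: 0 missing
  city: 1 missing
  department: 1 missing
  salary: 0 missing

Total missing values: 2
Records with any missing: 1

2 missing values (city: 1, department: 1); 1 incomplete records


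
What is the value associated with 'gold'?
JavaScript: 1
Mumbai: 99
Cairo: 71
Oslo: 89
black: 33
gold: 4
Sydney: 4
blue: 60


Looking up key 'gold'
Value: 4

4


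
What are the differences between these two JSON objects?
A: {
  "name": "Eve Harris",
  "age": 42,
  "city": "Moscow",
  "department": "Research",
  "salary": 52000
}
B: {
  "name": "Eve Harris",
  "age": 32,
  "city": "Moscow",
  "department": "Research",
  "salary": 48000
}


Comparing each field (in key order):
  name: same
  age: DIFFERENT
  city: same
  department: same
  salary: DIFFERENT
Differences:
  age: 42 -> 32
  salary: 52000 -> 48000

2 field(s) changed

2 changes: age, salary


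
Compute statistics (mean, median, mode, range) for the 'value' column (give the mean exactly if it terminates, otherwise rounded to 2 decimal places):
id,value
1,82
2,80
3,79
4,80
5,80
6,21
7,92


Data: [82, 80, 79, 80, 80, 21, 92]
Count: 7
Sum: 514
Mean: 514/7 ≈ 73.43 (rounded to 2 decimal places)
Sorted: [21, 79, 80, 80, 80, 82, 92]
Median: 80.0
Mode: 80 (3 times)
Range: 92 - 21 = 71
Min: 21, Max: 92

mean≈73.43, median=80.0, mode=80, range=71


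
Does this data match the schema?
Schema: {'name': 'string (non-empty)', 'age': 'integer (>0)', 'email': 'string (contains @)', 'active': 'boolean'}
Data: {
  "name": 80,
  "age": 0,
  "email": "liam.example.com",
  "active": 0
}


Validating each field against schema:
  name: FAIL (80 is not a string)
  age: FAIL (0 is not > 0)
  email: FAIL ("liam.example.com" does not contain @)
  active: FAIL (0 is not a boolean)

Result: INVALID (4 errors: name, age, email, active)

INVALID (4 errors: name, age, email, active)


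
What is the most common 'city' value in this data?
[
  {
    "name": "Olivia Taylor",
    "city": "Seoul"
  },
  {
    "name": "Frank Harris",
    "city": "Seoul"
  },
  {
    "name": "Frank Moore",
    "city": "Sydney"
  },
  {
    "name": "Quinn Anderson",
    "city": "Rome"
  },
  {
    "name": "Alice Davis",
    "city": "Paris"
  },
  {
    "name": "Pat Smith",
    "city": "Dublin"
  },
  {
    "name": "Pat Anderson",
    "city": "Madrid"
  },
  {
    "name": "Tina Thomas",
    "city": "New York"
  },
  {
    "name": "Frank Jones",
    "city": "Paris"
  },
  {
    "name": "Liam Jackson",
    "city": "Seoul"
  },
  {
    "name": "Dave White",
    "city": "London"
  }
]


Counting 'city' values across 11 records:

  Seoul: 3 ###
  Paris: 2 ##
  Sydney: 1 #
  Rome: 1 #
  Dublin: 1 #
  Madrid: 1 #
  New York: 1 #
  London: 1 #

Most common: Seoul (3 times)

Seoul (3 times)


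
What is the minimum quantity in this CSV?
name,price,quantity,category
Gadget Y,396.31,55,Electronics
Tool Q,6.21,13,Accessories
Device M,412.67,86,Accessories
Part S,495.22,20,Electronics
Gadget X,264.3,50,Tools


Computing minimum quantity:
Values: [55, 13, 86, 20, 50]
Min = 13

13


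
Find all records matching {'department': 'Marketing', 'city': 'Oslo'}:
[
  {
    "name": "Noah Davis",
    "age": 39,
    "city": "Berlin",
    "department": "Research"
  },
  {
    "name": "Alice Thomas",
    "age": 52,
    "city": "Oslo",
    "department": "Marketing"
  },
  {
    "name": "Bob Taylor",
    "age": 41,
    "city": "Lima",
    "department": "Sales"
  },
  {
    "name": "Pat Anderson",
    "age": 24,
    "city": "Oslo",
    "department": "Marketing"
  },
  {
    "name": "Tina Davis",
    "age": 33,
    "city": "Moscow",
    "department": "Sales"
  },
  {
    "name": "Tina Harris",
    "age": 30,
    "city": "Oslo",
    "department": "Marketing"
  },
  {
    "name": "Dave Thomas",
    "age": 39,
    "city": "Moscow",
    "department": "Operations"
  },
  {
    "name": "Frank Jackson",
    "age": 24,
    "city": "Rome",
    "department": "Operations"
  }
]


Search criteria: {'department': 'Marketing', 'city': 'Oslo'}

Checking 8 records:
  Noah Davis: {department: Research, city: Berlin}
  Alice Thomas: {department: Marketing, city: Oslo} <-- MATCH
  Bob Taylor: {department: Sales, city: Lima}
  Pat Anderson: {department: Marketing, city: Oslo} <-- MATCH
  Tina Davis: {department: Sales, city: Moscow}
  Tina Harris: {department: Marketing, city: Oslo} <-- MATCH
  Dave Thomas: {department: Operations, city: Moscow}
  Frank Jackson: {department: Operations, city: Rome}

Matches: ["Alice Thomas", "Pat Anderson", "Tina Harris"]

["Alice Thomas", "Pat Anderson", "Tina Harris"]


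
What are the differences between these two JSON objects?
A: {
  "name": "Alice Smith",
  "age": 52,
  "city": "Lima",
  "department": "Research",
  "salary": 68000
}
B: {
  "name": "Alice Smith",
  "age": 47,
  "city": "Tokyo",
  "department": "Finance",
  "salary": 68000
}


Comparing each field (in key order):
  name: same
  age: DIFFERENT
  city: DIFFERENT
  department: DIFFERENT
  salary: same
Differences:
  age: 52 -> 47
  city: Lima -> Tokyo
  department: Research -> Finance

3 field(s) changed

3 changes: age, city, department


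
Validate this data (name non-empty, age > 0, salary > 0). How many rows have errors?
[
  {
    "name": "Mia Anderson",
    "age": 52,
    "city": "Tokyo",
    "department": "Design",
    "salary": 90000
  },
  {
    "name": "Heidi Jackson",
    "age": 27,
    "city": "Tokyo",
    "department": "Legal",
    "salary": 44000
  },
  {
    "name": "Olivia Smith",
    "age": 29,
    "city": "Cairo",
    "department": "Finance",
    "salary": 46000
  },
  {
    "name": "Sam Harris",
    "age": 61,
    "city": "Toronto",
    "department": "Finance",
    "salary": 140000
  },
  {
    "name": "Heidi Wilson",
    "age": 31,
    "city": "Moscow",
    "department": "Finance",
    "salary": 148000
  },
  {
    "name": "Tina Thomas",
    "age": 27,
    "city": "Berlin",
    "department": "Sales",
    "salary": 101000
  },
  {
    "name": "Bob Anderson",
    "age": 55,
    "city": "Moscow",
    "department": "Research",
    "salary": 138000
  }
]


Validating 7 records:
Rules: name non-empty, age > 0, salary > 0

  Row 1 (Mia Anderson): OK
  Row 2 (Heidi Jackson): OK
  Row 3 (Olivia Smith): OK
  Row 4 (Sam Harris): OK
  Row 5 (Heidi Wilson): OK
  Row 6 (Tina Thomas): OK
  Row 7 (Bob Anderson): OK

Total errors: 0

0 errors


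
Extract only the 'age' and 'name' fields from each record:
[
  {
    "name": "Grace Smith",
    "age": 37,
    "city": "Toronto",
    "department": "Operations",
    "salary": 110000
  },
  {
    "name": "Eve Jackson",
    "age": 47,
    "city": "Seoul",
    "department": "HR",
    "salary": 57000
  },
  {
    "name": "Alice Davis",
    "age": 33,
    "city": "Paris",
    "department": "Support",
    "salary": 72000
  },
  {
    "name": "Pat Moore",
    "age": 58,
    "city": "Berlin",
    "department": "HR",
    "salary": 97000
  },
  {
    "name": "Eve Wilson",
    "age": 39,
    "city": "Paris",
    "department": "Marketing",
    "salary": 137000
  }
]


Original: 5 records with fields: name, age, city, department, salary
Keep: ['age', 'name']
Drop: ['city', 'department', 'salary']
Result: 5 records, 2 fields each

[
  {
    "age": 37,
    "name": "Grace Smith"
  },
  {
    "age": 47,
    "name": "Eve Jackson"
  },
  {
    "age": 33,
    "name": "Alice Davis"
  },
  {
    "age": 58,
    "name": "Pat Moore"
  },
  {
    "age": 39,
    "name": "Eve Wilson"
  }
]


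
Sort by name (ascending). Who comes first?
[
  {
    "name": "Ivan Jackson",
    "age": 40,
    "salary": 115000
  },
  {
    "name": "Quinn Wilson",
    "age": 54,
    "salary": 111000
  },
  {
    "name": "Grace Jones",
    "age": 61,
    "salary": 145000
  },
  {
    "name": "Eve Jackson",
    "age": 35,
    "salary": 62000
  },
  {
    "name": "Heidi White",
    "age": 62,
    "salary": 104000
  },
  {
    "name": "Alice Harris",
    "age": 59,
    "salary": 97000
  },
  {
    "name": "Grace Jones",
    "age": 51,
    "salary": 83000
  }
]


Sort by: name (ascending)

Sorted order:
  1. Alice Harris (name = Alice Harris)
  2. Eve Jackson (name = Eve Jackson)
  3. Grace Jones (name = Grace Jones)
  4. Grace Jones (name = Grace Jones)
  5. Heidi White (name = Heidi White)
  6. Ivan Jackson (name = Ivan Jackson)
  7. Quinn Wilson (name = Quinn Wilson)

First: Alice Harris

Alice Harris


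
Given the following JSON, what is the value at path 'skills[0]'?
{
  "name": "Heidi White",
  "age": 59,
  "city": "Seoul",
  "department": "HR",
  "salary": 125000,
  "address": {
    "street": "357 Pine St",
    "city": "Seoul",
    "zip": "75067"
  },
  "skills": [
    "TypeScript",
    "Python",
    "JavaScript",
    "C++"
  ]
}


Query: skills[0]
Path: skills -> first element
Value: TypeScript

TypeScript


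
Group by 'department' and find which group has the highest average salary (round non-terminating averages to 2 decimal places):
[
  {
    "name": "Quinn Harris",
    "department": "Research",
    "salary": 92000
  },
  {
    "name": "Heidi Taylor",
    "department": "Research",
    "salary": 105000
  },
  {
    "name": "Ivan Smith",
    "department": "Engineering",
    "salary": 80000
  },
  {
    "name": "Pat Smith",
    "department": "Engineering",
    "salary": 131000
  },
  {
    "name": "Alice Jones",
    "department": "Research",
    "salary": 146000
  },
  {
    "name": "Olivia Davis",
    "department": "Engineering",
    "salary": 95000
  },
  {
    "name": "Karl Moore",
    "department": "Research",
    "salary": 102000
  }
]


Group by: department

Groups:
  Engineering: 3 people, avg salary = 306000/3 = $102000
  Research: 4 people, avg salary = 445000/4 = $111250

Highest average salary: Research ($111250)

Research ($111250)


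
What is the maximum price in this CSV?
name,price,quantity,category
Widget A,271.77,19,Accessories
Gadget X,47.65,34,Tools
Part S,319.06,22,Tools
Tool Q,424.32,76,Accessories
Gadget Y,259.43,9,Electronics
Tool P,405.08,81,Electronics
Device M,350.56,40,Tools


Computing maximum price:
Values: [271.77, 47.65, 319.06, 424.32, 259.43, 405.08, 350.56]
Max = 424.32

424.32


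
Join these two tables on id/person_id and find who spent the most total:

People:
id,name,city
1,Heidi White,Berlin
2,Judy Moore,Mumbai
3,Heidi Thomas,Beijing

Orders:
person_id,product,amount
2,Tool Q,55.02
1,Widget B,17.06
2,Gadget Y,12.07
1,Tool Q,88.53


Join on: people.id = orders.person_id

Joined rows:
  Judy Moore (Mumbai) bought Tool Q for $55.02
  Heidi White (Berlin) bought Widget B for $17.06
  Judy Moore (Mumbai) bought Gadget Y for $12.07
  Heidi White (Berlin) bought Tool Q for $88.53

Total per person:
  Heidi White: $105.59
  Judy Moore: $67.09

Top spender: Heidi White ($105.59)

Heidi White ($105.59)


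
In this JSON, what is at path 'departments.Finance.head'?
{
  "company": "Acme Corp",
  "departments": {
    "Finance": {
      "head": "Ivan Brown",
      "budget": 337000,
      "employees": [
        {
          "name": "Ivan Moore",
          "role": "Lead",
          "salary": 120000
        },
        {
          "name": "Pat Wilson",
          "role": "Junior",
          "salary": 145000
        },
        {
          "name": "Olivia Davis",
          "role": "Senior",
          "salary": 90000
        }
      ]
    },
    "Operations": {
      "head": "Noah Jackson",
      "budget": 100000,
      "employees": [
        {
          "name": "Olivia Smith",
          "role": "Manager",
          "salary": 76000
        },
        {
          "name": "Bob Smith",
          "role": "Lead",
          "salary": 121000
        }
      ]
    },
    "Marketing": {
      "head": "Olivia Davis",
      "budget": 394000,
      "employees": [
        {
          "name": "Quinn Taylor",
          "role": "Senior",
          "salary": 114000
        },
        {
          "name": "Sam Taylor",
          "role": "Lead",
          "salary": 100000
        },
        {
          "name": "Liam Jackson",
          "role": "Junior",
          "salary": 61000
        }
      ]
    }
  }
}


Path: departments.Finance.head

Navigate:
  -> departments
  -> Finance
  -> head = 'Ivan Brown'

Ivan Brown


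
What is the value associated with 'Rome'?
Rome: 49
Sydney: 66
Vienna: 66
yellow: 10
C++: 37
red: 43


Looking up key 'Rome'
Value: 49

49


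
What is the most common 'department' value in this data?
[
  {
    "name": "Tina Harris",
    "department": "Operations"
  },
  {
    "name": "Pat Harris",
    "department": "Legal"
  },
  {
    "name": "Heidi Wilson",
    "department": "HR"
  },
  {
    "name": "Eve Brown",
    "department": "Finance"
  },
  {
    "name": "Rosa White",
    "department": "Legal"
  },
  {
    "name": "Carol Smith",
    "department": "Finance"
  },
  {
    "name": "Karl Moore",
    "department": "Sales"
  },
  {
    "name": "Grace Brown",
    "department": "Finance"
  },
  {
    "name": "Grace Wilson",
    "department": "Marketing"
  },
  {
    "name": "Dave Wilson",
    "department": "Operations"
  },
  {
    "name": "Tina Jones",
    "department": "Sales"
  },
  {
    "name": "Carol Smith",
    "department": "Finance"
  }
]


Counting 'department' values across 12 records:

  Finance: 4 ####
  Operations: 2 ##
  Legal: 2 ##
  Sales: 2 ##
  HR: 1 #
  Marketing: 1 #

Most common: Finance (4 times)

Finance (4 times)


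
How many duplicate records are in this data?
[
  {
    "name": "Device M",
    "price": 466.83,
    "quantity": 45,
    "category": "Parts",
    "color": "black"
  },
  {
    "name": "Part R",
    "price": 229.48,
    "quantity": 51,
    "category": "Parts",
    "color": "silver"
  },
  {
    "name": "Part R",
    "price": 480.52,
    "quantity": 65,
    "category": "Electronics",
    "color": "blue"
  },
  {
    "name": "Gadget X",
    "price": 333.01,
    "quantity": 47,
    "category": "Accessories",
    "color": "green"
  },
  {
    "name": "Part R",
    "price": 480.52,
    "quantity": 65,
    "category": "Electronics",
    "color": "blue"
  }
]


Checking 5 records for duplicates:

  Row 1: Device M ($466.83, qty 45)
  Row 2: Part R ($229.48, qty 51)
  Row 3: Part R ($480.52, qty 65)
  Row 4: Gadget X ($333.01, qty 47)
  Row 5: Part R ($480.52, qty 65) <-- DUPLICATE

Duplicates found: 1
Unique records: 4

1 duplicates, 4 unique


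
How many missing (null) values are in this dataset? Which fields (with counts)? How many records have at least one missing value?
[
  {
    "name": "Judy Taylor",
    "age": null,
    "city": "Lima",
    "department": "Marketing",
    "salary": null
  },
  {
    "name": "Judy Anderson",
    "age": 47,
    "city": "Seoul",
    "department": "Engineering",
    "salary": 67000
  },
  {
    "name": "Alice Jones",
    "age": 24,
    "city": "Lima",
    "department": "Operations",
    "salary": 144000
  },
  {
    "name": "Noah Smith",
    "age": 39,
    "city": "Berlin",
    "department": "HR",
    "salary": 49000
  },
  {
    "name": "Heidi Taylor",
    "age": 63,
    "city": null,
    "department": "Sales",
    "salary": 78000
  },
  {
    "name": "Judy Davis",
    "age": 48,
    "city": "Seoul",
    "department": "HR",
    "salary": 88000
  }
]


Checking for missing (null) values in 6 records:

  Judy Taylor: age, salary
  Judy Anderson: complete
  Alice Jones: complete
  Noah Smith: complete
  Heidi Taylor: city
  Judy Davis: complete

Per field:
  name: 0 missing
  age: 1 missing
  city: 1 missing
  department: 0 missing
  salary: 1 missing

Total missing values: 3
Records with any missing: 2

3 missing values (age: 1, city: 1, salary: 1); 2 incomplete records


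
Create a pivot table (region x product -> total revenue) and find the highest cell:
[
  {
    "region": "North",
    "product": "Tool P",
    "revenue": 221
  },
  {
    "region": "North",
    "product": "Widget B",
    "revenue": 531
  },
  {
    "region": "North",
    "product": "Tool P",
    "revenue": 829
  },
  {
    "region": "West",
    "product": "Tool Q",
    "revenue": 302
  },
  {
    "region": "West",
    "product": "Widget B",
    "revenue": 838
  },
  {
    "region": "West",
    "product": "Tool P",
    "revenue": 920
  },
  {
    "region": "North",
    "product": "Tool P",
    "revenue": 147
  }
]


Pivot: region (rows) x product (columns) -> total revenue

     Tool P        Tool Q        Widget B    
North         1197             0           531  
West           920           302           838  

Highest: North / Tool P = $1197

North / Tool P = $1197


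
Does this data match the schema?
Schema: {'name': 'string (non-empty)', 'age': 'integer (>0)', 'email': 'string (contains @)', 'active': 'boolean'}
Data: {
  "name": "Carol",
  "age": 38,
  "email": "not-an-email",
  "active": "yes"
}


Validating each field against schema:
  name: OK (non-empty string)
  age: OK (positive integer)
  email: FAIL ("not-an-email" does not contain @)
  active: FAIL ("yes" is not a boolean)

Result: INVALID (2 errors: email, active)

INVALID (2 errors: email, active)


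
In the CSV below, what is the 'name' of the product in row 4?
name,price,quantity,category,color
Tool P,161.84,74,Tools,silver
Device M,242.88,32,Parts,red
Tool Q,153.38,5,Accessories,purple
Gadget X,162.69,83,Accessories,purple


Query: Row 4 ('Gadget X'), column 'name'
Value: Gadget X

Gadget X


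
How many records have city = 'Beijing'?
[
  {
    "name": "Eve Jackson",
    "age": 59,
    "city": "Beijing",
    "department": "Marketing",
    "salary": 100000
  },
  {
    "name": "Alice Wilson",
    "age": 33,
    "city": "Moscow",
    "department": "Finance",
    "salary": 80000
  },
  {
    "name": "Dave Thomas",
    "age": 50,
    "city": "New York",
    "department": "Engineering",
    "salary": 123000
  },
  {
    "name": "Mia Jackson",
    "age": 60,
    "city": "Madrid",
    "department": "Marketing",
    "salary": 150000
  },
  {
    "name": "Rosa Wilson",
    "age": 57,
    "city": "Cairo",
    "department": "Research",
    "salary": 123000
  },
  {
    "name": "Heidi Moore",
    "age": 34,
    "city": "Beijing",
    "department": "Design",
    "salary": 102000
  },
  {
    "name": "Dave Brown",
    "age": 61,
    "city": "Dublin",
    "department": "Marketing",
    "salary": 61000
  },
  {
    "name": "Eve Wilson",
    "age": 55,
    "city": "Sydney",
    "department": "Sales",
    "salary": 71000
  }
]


Data: 8 records
Condition: city = 'Beijing'

Checking each record:
  Eve Jackson: Beijing MATCH
  Alice Wilson: Moscow
  Dave Thomas: New York
  Mia Jackson: Madrid
  Rosa Wilson: Cairo
  Heidi Moore: Beijing MATCH
  Dave Brown: Dublin
  Eve Wilson: Sydney

Count: 2

2


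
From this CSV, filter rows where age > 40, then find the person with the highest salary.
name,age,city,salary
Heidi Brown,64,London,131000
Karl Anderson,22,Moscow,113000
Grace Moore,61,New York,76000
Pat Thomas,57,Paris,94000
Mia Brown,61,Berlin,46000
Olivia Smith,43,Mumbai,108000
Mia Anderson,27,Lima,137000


Filter: age > 40
Sort by: salary (descending)

Filtered records (5):
  Heidi Brown, age 64, salary $131000
  Olivia Smith, age 43, salary $108000
  Pat Thomas, age 57, salary $94000
  Grace Moore, age 61, salary $76000
  Mia Brown, age 61, salary $46000

Highest salary: Heidi Brown ($131000)

Heidi Brown


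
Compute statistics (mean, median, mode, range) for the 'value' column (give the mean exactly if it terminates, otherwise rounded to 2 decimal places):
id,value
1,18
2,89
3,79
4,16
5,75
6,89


Data: [18, 89, 79, 16, 75, 89]
Count: 6
Sum: 366
Mean: 366/6 = 61
Sorted: [16, 18, 75, 79, 89, 89]
Median: 77.0
Mode: 89 (2 times)
Range: 89 - 16 = 73
Min: 16, Max: 89

mean=61, median=77.0, mode=89, range=73


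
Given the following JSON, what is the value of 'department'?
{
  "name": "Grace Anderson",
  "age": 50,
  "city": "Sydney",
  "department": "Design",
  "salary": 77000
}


Looking up field 'department'
Value: Design

Design


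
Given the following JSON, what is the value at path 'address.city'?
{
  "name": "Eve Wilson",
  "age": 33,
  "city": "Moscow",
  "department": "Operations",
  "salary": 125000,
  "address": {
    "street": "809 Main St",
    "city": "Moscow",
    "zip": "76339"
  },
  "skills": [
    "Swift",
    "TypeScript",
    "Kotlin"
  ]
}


Query: address.city
Path: address -> city
Value: Moscow

Moscow


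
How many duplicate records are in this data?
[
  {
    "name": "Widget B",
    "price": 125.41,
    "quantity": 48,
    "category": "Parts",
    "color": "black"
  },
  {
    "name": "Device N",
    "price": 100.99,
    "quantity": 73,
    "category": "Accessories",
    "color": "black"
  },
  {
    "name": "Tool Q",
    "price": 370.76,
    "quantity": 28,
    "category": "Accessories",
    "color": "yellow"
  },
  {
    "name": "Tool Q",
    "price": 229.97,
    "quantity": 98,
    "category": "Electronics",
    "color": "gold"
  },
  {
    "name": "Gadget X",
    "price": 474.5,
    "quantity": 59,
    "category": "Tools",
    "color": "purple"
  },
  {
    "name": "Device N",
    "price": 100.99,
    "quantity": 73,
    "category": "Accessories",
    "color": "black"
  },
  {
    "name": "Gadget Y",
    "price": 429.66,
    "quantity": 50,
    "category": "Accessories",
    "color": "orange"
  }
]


Checking 7 records for duplicates:

  Row 1: Widget B ($125.41, qty 48)
  Row 2: Device N ($100.99, qty 73)
  Row 3: Tool Q ($370.76, qty 28)
  Row 4: Tool Q ($229.97, qty 98)
  Row 5: Gadget X ($474.5, qty 59)
  Row 6: Device N ($100.99, qty 73) <-- DUPLICATE
  Row 7: Gadget Y ($429.66, qty 50)

Duplicates found: 1
Unique records: 6

1 duplicates, 6 unique


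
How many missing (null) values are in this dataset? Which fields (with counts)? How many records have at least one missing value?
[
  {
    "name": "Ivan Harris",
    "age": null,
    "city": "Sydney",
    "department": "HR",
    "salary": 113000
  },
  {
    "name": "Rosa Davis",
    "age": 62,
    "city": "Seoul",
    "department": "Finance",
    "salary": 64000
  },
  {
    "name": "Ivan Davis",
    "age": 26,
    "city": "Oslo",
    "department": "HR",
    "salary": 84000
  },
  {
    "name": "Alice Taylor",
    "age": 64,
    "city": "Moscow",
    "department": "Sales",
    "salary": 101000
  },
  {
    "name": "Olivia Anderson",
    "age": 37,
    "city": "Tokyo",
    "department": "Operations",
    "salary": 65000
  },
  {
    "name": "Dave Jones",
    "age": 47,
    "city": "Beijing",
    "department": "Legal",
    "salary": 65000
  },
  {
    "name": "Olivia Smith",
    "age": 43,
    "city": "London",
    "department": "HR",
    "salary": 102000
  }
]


Checking for missing (null) values in 7 records:

  Ivan Harris: age
  Rosa Davis: complete
  Ivan Davis: complete
  Alice Taylor: complete
  Olivia Anderson: complete
  Dave Jones: complete
  Olivia Smith: complete

Per field:
  name: 0 missing
  age: 1 missing
  city: 0 missing
  department: 0 missing
  salary: 0 missing

Total missing values: 1
Records with any missing: 1

1 missing values (age: 1); 1 incomplete records


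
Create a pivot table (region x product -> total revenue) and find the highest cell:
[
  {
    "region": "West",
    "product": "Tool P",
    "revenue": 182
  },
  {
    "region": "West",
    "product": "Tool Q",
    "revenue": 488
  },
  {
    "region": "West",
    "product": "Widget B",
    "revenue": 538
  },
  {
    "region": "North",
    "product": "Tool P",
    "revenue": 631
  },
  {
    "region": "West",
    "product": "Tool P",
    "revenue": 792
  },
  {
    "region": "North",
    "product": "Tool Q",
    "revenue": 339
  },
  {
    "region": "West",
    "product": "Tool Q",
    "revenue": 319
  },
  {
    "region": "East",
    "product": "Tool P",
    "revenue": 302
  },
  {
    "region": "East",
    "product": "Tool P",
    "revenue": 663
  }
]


Pivot: region (rows) x product (columns) -> total revenue

     Tool P        Tool Q        Widget B    
East           965             0             0  
North          631           339             0  
West           974           807           538  

Highest: West / Tool P = $974

West / Tool P = $974


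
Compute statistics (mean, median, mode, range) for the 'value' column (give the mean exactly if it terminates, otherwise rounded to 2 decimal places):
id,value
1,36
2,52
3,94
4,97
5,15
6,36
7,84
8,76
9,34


Data: [36, 52, 94, 97, 15, 36, 84, 76, 34]
Count: 9
Sum: 524
Mean: 524/9 ≈ 58.22 (rounded to 2 decimal places)
Sorted: [15, 34, 36, 36, 52, 76, 84, 94, 97]
Median: 52.0
Mode: 36 (2 times)
Range: 97 - 15 = 82
Min: 15, Max: 97

mean≈58.22, median=52.0, mode=36, range=82


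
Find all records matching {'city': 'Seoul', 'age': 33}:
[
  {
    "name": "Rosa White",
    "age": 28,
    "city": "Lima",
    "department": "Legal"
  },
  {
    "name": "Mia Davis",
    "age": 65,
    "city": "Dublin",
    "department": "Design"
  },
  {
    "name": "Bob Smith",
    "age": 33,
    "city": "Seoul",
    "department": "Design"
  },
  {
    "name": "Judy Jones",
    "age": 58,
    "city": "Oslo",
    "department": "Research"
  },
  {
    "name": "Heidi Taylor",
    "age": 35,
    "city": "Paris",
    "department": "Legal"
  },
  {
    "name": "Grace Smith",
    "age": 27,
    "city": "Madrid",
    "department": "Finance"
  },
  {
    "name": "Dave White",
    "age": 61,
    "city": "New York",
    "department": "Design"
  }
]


Search criteria: {'city': 'Seoul', 'age': 33}

Checking 7 records:
  Rosa White: {city: Lima, age: 28}
  Mia Davis: {city: Dublin, age: 65}
  Bob Smith: {city: Seoul, age: 33} <-- MATCH
  Judy Jones: {city: Oslo, age: 58}
  Heidi Taylor: {city: Paris, age: 35}
  Grace Smith: {city: Madrid, age: 27}
  Dave White: {city: New York, age: 61}

Matches: ["Bob Smith"]

["Bob Smith"]


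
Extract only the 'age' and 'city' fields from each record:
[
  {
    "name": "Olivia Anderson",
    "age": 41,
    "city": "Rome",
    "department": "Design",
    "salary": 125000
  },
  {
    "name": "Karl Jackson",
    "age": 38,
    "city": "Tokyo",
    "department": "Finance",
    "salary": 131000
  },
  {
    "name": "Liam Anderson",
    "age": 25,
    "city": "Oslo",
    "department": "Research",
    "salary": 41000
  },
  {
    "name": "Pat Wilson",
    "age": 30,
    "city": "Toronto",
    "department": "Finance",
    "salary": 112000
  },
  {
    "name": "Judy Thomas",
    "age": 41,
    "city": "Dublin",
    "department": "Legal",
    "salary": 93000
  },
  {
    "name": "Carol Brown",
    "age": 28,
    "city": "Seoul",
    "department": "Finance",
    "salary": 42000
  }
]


Original: 6 records with fields: name, age, city, department, salary
Keep: ['age', 'city']
Drop: ['name', 'department', 'salary']
Result: 6 records, 2 fields each

[
  {
    "age": 41,
    "city": "Rome"
  },
  {
    "age": 38,
    "city": "Tokyo"
  },
  {
    "age": 25,
    "city": "Oslo"
  },
  {
    "age": 30,
    "city": "Toronto"
  },
  {
    "age": 41,
    "city": "Dublin"
  },
  {
    "age": 28,
    "city": "Seoul"
  }
]


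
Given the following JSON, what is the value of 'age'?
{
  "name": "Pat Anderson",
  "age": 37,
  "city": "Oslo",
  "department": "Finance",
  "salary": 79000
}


Looking up field 'age'
Value: 37

37


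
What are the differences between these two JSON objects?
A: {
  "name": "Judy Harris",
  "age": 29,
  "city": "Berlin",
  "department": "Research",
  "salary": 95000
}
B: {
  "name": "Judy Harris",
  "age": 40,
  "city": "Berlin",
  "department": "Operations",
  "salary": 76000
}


Comparing each field (in key order):
  name: same
  age: DIFFERENT
  city: same
  department: DIFFERENT
  salary: DIFFERENT
Differences:
  age: 29 -> 40
  department: Research -> Operations
  salary: 95000 -> 76000

3 field(s) changed

3 changes: age, department, salary


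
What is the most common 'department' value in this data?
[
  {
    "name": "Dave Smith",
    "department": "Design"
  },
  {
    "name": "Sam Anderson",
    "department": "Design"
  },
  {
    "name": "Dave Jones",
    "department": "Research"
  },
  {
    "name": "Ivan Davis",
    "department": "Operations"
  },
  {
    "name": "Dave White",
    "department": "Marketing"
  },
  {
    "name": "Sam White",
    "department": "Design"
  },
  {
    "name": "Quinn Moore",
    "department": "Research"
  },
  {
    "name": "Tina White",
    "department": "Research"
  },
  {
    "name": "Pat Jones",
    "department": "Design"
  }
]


Counting 'department' values across 9 records:

  Design: 4 ####
  Research: 3 ###
  Operations: 1 #
  Marketing: 1 #

Most common: Design (4 times)

Design (4 times)


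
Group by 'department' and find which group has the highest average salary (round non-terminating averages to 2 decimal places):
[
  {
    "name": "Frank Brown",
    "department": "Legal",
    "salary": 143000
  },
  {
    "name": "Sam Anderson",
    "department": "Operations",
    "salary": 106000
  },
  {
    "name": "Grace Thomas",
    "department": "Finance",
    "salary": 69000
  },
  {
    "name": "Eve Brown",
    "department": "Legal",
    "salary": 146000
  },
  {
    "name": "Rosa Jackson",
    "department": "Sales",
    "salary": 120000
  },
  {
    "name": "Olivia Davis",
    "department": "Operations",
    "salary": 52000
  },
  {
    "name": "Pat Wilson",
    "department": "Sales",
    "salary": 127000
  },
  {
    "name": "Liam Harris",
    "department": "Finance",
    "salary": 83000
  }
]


Group by: department

Groups:
  Finance: 2 people, avg salary = 152000/2 = $76000
  Legal: 2 people, avg salary = 289000/2 = $144500
  Operations: 2 people, avg salary = 158000/2 = $79000
  Sales: 2 people, avg salary = 247000/2 = $123500

Highest average salary: Legal ($144500)

Legal ($144500)


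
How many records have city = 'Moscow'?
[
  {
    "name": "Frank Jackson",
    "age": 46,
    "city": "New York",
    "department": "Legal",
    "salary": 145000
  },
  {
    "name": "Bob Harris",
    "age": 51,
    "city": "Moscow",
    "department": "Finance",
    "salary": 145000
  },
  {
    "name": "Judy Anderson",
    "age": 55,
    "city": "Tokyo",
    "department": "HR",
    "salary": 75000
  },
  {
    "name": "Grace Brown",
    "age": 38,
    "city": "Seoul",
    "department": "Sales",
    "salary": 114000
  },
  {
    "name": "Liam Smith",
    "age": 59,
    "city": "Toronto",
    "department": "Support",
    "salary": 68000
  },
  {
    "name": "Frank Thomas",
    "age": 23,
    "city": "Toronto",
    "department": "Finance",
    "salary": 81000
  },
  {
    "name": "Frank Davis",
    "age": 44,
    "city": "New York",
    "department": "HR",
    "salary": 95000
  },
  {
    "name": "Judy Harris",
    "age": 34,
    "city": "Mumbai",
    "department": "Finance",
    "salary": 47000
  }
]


Data: 8 records
Condition: city = 'Moscow'

Checking each record:
  Frank Jackson: New York
  Bob Harris: Moscow MATCH
  Judy Anderson: Tokyo
  Grace Brown: Seoul
  Liam Smith: Toronto
  Frank Thomas: Toronto
  Frank Davis: New York
  Judy Harris: Mumbai

Count: 1

1


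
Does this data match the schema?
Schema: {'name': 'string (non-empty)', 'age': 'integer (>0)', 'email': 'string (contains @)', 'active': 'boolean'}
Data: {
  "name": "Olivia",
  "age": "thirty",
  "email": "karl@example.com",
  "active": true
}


Validating each field against schema:
  name: OK (non-empty string)
  age: FAIL ("thirty" is not an integer)
  email: OK (string with @)
  active: OK (boolean)

Result: INVALID (1 error: age)

INVALID (1 error: age)
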